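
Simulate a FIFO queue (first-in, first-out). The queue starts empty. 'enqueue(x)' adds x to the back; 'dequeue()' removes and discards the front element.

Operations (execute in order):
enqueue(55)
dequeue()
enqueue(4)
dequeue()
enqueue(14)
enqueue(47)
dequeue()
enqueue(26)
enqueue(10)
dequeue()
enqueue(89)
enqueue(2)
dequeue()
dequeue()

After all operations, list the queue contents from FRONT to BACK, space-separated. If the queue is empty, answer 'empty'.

Answer: 89 2

Derivation:
enqueue(55): [55]
dequeue(): []
enqueue(4): [4]
dequeue(): []
enqueue(14): [14]
enqueue(47): [14, 47]
dequeue(): [47]
enqueue(26): [47, 26]
enqueue(10): [47, 26, 10]
dequeue(): [26, 10]
enqueue(89): [26, 10, 89]
enqueue(2): [26, 10, 89, 2]
dequeue(): [10, 89, 2]
dequeue(): [89, 2]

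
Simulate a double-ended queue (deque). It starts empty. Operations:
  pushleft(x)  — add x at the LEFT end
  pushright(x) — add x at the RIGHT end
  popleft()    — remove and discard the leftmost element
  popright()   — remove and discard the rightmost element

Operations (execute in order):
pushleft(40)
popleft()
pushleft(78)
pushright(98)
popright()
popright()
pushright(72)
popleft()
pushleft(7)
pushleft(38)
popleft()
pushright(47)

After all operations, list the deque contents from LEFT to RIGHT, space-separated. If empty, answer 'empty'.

Answer: 7 47

Derivation:
pushleft(40): [40]
popleft(): []
pushleft(78): [78]
pushright(98): [78, 98]
popright(): [78]
popright(): []
pushright(72): [72]
popleft(): []
pushleft(7): [7]
pushleft(38): [38, 7]
popleft(): [7]
pushright(47): [7, 47]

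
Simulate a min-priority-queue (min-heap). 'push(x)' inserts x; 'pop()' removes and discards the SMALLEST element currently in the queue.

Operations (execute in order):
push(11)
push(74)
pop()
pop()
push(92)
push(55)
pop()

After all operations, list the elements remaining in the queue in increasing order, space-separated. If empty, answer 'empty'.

Answer: 92

Derivation:
push(11): heap contents = [11]
push(74): heap contents = [11, 74]
pop() → 11: heap contents = [74]
pop() → 74: heap contents = []
push(92): heap contents = [92]
push(55): heap contents = [55, 92]
pop() → 55: heap contents = [92]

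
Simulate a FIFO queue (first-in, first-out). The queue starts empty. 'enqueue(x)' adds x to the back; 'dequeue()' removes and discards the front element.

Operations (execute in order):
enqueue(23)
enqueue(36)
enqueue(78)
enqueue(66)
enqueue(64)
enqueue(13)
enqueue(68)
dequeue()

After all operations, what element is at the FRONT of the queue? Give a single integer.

Answer: 36

Derivation:
enqueue(23): queue = [23]
enqueue(36): queue = [23, 36]
enqueue(78): queue = [23, 36, 78]
enqueue(66): queue = [23, 36, 78, 66]
enqueue(64): queue = [23, 36, 78, 66, 64]
enqueue(13): queue = [23, 36, 78, 66, 64, 13]
enqueue(68): queue = [23, 36, 78, 66, 64, 13, 68]
dequeue(): queue = [36, 78, 66, 64, 13, 68]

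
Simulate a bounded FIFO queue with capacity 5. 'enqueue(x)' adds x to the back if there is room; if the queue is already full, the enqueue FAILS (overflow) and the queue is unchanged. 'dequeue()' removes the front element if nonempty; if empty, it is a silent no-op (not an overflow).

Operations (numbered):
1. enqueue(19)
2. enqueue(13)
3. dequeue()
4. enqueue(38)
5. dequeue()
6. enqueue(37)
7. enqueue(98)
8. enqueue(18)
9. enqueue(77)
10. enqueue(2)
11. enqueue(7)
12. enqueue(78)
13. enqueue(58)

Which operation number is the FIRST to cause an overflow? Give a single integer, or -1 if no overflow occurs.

1. enqueue(19): size=1
2. enqueue(13): size=2
3. dequeue(): size=1
4. enqueue(38): size=2
5. dequeue(): size=1
6. enqueue(37): size=2
7. enqueue(98): size=3
8. enqueue(18): size=4
9. enqueue(77): size=5
10. enqueue(2): size=5=cap → OVERFLOW (fail)
11. enqueue(7): size=5=cap → OVERFLOW (fail)
12. enqueue(78): size=5=cap → OVERFLOW (fail)
13. enqueue(58): size=5=cap → OVERFLOW (fail)

Answer: 10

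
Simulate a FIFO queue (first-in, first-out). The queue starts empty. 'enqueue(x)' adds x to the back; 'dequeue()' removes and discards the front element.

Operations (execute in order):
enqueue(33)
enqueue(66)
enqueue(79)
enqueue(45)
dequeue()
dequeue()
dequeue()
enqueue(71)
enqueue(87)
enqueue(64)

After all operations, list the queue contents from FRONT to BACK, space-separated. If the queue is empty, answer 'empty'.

Answer: 45 71 87 64

Derivation:
enqueue(33): [33]
enqueue(66): [33, 66]
enqueue(79): [33, 66, 79]
enqueue(45): [33, 66, 79, 45]
dequeue(): [66, 79, 45]
dequeue(): [79, 45]
dequeue(): [45]
enqueue(71): [45, 71]
enqueue(87): [45, 71, 87]
enqueue(64): [45, 71, 87, 64]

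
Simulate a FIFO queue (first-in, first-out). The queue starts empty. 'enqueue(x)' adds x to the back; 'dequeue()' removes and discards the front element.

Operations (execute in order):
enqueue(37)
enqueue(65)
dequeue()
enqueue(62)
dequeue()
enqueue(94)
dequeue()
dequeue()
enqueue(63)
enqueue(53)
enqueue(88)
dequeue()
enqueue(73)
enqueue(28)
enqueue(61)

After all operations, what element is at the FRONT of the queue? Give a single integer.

Answer: 53

Derivation:
enqueue(37): queue = [37]
enqueue(65): queue = [37, 65]
dequeue(): queue = [65]
enqueue(62): queue = [65, 62]
dequeue(): queue = [62]
enqueue(94): queue = [62, 94]
dequeue(): queue = [94]
dequeue(): queue = []
enqueue(63): queue = [63]
enqueue(53): queue = [63, 53]
enqueue(88): queue = [63, 53, 88]
dequeue(): queue = [53, 88]
enqueue(73): queue = [53, 88, 73]
enqueue(28): queue = [53, 88, 73, 28]
enqueue(61): queue = [53, 88, 73, 28, 61]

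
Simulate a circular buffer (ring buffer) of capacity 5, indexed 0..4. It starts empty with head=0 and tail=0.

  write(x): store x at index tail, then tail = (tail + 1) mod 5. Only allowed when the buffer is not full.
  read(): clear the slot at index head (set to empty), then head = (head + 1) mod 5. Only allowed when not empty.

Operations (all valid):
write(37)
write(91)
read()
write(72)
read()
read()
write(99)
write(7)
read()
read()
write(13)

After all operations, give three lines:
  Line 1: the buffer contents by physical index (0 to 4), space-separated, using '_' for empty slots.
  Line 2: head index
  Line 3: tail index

Answer: 13 _ _ _ _
0
1

Derivation:
write(37): buf=[37 _ _ _ _], head=0, tail=1, size=1
write(91): buf=[37 91 _ _ _], head=0, tail=2, size=2
read(): buf=[_ 91 _ _ _], head=1, tail=2, size=1
write(72): buf=[_ 91 72 _ _], head=1, tail=3, size=2
read(): buf=[_ _ 72 _ _], head=2, tail=3, size=1
read(): buf=[_ _ _ _ _], head=3, tail=3, size=0
write(99): buf=[_ _ _ 99 _], head=3, tail=4, size=1
write(7): buf=[_ _ _ 99 7], head=3, tail=0, size=2
read(): buf=[_ _ _ _ 7], head=4, tail=0, size=1
read(): buf=[_ _ _ _ _], head=0, tail=0, size=0
write(13): buf=[13 _ _ _ _], head=0, tail=1, size=1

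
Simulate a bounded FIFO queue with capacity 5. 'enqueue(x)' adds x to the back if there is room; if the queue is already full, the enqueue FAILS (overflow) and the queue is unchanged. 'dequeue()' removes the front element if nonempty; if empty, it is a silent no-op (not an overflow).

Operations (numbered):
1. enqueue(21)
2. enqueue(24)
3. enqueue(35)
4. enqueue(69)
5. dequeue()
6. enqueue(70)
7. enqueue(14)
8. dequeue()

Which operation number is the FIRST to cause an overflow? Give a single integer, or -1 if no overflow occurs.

Answer: -1

Derivation:
1. enqueue(21): size=1
2. enqueue(24): size=2
3. enqueue(35): size=3
4. enqueue(69): size=4
5. dequeue(): size=3
6. enqueue(70): size=4
7. enqueue(14): size=5
8. dequeue(): size=4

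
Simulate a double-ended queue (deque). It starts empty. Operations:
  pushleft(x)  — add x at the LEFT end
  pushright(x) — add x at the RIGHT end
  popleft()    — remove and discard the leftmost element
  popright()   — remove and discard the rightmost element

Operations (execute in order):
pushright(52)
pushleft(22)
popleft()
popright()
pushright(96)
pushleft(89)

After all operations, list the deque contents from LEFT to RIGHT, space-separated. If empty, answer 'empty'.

pushright(52): [52]
pushleft(22): [22, 52]
popleft(): [52]
popright(): []
pushright(96): [96]
pushleft(89): [89, 96]

Answer: 89 96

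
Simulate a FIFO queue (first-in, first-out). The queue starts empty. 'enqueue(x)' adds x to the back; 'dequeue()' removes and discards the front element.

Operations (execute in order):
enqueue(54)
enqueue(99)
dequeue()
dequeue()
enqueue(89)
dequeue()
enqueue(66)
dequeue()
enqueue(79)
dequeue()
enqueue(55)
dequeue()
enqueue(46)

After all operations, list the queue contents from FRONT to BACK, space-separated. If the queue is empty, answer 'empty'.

Answer: 46

Derivation:
enqueue(54): [54]
enqueue(99): [54, 99]
dequeue(): [99]
dequeue(): []
enqueue(89): [89]
dequeue(): []
enqueue(66): [66]
dequeue(): []
enqueue(79): [79]
dequeue(): []
enqueue(55): [55]
dequeue(): []
enqueue(46): [46]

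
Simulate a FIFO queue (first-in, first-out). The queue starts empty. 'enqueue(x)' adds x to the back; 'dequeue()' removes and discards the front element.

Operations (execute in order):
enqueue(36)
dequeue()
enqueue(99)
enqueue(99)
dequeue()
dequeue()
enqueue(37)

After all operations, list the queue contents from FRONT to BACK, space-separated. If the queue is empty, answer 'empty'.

enqueue(36): [36]
dequeue(): []
enqueue(99): [99]
enqueue(99): [99, 99]
dequeue(): [99]
dequeue(): []
enqueue(37): [37]

Answer: 37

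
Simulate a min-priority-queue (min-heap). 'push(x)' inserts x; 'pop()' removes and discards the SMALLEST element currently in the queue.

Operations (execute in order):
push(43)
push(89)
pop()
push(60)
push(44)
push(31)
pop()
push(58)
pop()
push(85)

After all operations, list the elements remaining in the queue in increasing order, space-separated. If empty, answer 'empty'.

Answer: 58 60 85 89

Derivation:
push(43): heap contents = [43]
push(89): heap contents = [43, 89]
pop() → 43: heap contents = [89]
push(60): heap contents = [60, 89]
push(44): heap contents = [44, 60, 89]
push(31): heap contents = [31, 44, 60, 89]
pop() → 31: heap contents = [44, 60, 89]
push(58): heap contents = [44, 58, 60, 89]
pop() → 44: heap contents = [58, 60, 89]
push(85): heap contents = [58, 60, 85, 89]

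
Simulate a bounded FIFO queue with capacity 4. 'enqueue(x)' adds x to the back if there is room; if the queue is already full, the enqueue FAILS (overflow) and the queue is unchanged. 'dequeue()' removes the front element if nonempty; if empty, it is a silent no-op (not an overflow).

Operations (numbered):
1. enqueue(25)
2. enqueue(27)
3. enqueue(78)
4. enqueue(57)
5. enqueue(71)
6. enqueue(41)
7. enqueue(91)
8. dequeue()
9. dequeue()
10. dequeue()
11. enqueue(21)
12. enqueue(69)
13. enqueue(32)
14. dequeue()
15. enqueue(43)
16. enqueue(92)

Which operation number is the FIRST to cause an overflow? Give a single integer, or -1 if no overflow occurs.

Answer: 5

Derivation:
1. enqueue(25): size=1
2. enqueue(27): size=2
3. enqueue(78): size=3
4. enqueue(57): size=4
5. enqueue(71): size=4=cap → OVERFLOW (fail)
6. enqueue(41): size=4=cap → OVERFLOW (fail)
7. enqueue(91): size=4=cap → OVERFLOW (fail)
8. dequeue(): size=3
9. dequeue(): size=2
10. dequeue(): size=1
11. enqueue(21): size=2
12. enqueue(69): size=3
13. enqueue(32): size=4
14. dequeue(): size=3
15. enqueue(43): size=4
16. enqueue(92): size=4=cap → OVERFLOW (fail)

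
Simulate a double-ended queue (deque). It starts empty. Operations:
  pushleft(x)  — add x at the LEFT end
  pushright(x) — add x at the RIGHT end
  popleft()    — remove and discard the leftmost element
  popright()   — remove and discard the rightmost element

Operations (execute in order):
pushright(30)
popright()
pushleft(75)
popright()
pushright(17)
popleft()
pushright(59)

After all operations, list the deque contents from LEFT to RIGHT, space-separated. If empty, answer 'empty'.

Answer: 59

Derivation:
pushright(30): [30]
popright(): []
pushleft(75): [75]
popright(): []
pushright(17): [17]
popleft(): []
pushright(59): [59]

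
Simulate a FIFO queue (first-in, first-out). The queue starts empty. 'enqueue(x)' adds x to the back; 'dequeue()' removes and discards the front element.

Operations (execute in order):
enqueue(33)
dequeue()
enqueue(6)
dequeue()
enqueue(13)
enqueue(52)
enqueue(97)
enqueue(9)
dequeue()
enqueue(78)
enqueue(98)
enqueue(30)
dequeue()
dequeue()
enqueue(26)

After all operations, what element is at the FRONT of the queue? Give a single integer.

Answer: 9

Derivation:
enqueue(33): queue = [33]
dequeue(): queue = []
enqueue(6): queue = [6]
dequeue(): queue = []
enqueue(13): queue = [13]
enqueue(52): queue = [13, 52]
enqueue(97): queue = [13, 52, 97]
enqueue(9): queue = [13, 52, 97, 9]
dequeue(): queue = [52, 97, 9]
enqueue(78): queue = [52, 97, 9, 78]
enqueue(98): queue = [52, 97, 9, 78, 98]
enqueue(30): queue = [52, 97, 9, 78, 98, 30]
dequeue(): queue = [97, 9, 78, 98, 30]
dequeue(): queue = [9, 78, 98, 30]
enqueue(26): queue = [9, 78, 98, 30, 26]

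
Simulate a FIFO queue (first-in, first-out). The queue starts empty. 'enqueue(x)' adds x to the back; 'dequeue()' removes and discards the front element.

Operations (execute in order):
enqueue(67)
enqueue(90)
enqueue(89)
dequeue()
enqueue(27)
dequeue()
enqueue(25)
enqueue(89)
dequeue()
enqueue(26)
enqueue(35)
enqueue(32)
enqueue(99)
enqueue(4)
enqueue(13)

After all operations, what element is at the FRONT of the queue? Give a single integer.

Answer: 27

Derivation:
enqueue(67): queue = [67]
enqueue(90): queue = [67, 90]
enqueue(89): queue = [67, 90, 89]
dequeue(): queue = [90, 89]
enqueue(27): queue = [90, 89, 27]
dequeue(): queue = [89, 27]
enqueue(25): queue = [89, 27, 25]
enqueue(89): queue = [89, 27, 25, 89]
dequeue(): queue = [27, 25, 89]
enqueue(26): queue = [27, 25, 89, 26]
enqueue(35): queue = [27, 25, 89, 26, 35]
enqueue(32): queue = [27, 25, 89, 26, 35, 32]
enqueue(99): queue = [27, 25, 89, 26, 35, 32, 99]
enqueue(4): queue = [27, 25, 89, 26, 35, 32, 99, 4]
enqueue(13): queue = [27, 25, 89, 26, 35, 32, 99, 4, 13]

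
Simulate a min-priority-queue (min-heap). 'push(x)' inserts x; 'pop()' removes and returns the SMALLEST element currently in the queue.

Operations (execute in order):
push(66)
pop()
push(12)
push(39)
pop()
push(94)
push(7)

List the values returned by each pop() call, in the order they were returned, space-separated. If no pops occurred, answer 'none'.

push(66): heap contents = [66]
pop() → 66: heap contents = []
push(12): heap contents = [12]
push(39): heap contents = [12, 39]
pop() → 12: heap contents = [39]
push(94): heap contents = [39, 94]
push(7): heap contents = [7, 39, 94]

Answer: 66 12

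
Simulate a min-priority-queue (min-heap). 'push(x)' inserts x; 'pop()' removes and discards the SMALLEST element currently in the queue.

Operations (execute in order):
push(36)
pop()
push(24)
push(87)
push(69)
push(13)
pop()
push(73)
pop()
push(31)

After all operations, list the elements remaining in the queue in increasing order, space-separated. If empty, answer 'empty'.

Answer: 31 69 73 87

Derivation:
push(36): heap contents = [36]
pop() → 36: heap contents = []
push(24): heap contents = [24]
push(87): heap contents = [24, 87]
push(69): heap contents = [24, 69, 87]
push(13): heap contents = [13, 24, 69, 87]
pop() → 13: heap contents = [24, 69, 87]
push(73): heap contents = [24, 69, 73, 87]
pop() → 24: heap contents = [69, 73, 87]
push(31): heap contents = [31, 69, 73, 87]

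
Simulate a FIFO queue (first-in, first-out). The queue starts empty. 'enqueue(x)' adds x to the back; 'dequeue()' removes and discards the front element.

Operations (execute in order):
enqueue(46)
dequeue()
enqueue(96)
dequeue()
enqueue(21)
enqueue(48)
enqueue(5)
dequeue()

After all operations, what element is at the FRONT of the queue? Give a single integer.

Answer: 48

Derivation:
enqueue(46): queue = [46]
dequeue(): queue = []
enqueue(96): queue = [96]
dequeue(): queue = []
enqueue(21): queue = [21]
enqueue(48): queue = [21, 48]
enqueue(5): queue = [21, 48, 5]
dequeue(): queue = [48, 5]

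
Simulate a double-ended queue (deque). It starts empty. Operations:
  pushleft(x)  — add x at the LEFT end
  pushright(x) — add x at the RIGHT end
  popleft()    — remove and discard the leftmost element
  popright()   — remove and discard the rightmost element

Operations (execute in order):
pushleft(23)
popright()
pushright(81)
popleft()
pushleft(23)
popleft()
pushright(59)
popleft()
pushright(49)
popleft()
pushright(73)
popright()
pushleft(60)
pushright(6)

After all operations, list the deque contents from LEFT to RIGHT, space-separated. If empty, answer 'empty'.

Answer: 60 6

Derivation:
pushleft(23): [23]
popright(): []
pushright(81): [81]
popleft(): []
pushleft(23): [23]
popleft(): []
pushright(59): [59]
popleft(): []
pushright(49): [49]
popleft(): []
pushright(73): [73]
popright(): []
pushleft(60): [60]
pushright(6): [60, 6]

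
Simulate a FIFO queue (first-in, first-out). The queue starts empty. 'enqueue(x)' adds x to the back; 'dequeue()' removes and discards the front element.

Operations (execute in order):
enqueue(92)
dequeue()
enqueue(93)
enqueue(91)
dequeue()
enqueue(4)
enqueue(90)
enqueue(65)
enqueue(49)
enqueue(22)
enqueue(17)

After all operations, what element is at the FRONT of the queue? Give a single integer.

Answer: 91

Derivation:
enqueue(92): queue = [92]
dequeue(): queue = []
enqueue(93): queue = [93]
enqueue(91): queue = [93, 91]
dequeue(): queue = [91]
enqueue(4): queue = [91, 4]
enqueue(90): queue = [91, 4, 90]
enqueue(65): queue = [91, 4, 90, 65]
enqueue(49): queue = [91, 4, 90, 65, 49]
enqueue(22): queue = [91, 4, 90, 65, 49, 22]
enqueue(17): queue = [91, 4, 90, 65, 49, 22, 17]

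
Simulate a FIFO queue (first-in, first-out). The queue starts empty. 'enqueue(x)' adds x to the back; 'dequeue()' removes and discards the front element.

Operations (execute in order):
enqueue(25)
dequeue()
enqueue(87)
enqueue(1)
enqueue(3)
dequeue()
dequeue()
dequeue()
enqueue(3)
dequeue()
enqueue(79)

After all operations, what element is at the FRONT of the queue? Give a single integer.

enqueue(25): queue = [25]
dequeue(): queue = []
enqueue(87): queue = [87]
enqueue(1): queue = [87, 1]
enqueue(3): queue = [87, 1, 3]
dequeue(): queue = [1, 3]
dequeue(): queue = [3]
dequeue(): queue = []
enqueue(3): queue = [3]
dequeue(): queue = []
enqueue(79): queue = [79]

Answer: 79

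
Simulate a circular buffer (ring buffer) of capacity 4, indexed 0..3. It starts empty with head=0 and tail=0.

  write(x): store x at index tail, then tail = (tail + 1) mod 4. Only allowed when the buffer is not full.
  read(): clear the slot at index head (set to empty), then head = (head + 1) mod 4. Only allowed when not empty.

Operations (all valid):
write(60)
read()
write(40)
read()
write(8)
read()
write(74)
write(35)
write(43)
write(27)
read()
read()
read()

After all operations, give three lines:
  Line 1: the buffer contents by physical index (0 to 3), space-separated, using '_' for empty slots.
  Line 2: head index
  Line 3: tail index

write(60): buf=[60 _ _ _], head=0, tail=1, size=1
read(): buf=[_ _ _ _], head=1, tail=1, size=0
write(40): buf=[_ 40 _ _], head=1, tail=2, size=1
read(): buf=[_ _ _ _], head=2, tail=2, size=0
write(8): buf=[_ _ 8 _], head=2, tail=3, size=1
read(): buf=[_ _ _ _], head=3, tail=3, size=0
write(74): buf=[_ _ _ 74], head=3, tail=0, size=1
write(35): buf=[35 _ _ 74], head=3, tail=1, size=2
write(43): buf=[35 43 _ 74], head=3, tail=2, size=3
write(27): buf=[35 43 27 74], head=3, tail=3, size=4
read(): buf=[35 43 27 _], head=0, tail=3, size=3
read(): buf=[_ 43 27 _], head=1, tail=3, size=2
read(): buf=[_ _ 27 _], head=2, tail=3, size=1

Answer: _ _ 27 _
2
3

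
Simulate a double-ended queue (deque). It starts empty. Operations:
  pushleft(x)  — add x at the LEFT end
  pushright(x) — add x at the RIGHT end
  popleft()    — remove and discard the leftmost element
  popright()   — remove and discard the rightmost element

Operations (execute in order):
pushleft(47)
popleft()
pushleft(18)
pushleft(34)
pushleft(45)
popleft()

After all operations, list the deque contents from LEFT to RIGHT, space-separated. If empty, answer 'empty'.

pushleft(47): [47]
popleft(): []
pushleft(18): [18]
pushleft(34): [34, 18]
pushleft(45): [45, 34, 18]
popleft(): [34, 18]

Answer: 34 18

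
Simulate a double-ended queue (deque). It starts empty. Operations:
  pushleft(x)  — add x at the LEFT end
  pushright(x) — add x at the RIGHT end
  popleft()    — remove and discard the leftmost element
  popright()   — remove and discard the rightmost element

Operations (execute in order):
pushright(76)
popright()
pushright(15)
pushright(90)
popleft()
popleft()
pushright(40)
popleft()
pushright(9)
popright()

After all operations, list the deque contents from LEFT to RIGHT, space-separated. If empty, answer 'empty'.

Answer: empty

Derivation:
pushright(76): [76]
popright(): []
pushright(15): [15]
pushright(90): [15, 90]
popleft(): [90]
popleft(): []
pushright(40): [40]
popleft(): []
pushright(9): [9]
popright(): []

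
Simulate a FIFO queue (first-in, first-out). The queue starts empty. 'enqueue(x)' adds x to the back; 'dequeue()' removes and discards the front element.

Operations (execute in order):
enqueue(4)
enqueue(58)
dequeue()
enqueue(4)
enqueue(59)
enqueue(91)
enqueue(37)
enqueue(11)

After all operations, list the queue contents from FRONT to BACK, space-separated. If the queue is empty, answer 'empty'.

Answer: 58 4 59 91 37 11

Derivation:
enqueue(4): [4]
enqueue(58): [4, 58]
dequeue(): [58]
enqueue(4): [58, 4]
enqueue(59): [58, 4, 59]
enqueue(91): [58, 4, 59, 91]
enqueue(37): [58, 4, 59, 91, 37]
enqueue(11): [58, 4, 59, 91, 37, 11]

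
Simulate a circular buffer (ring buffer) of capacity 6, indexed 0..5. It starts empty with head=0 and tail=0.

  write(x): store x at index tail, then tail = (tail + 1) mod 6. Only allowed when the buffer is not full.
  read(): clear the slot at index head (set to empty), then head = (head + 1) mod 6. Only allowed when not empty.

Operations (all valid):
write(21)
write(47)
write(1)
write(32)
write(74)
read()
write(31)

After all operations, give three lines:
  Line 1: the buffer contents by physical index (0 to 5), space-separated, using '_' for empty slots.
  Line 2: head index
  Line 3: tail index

write(21): buf=[21 _ _ _ _ _], head=0, tail=1, size=1
write(47): buf=[21 47 _ _ _ _], head=0, tail=2, size=2
write(1): buf=[21 47 1 _ _ _], head=0, tail=3, size=3
write(32): buf=[21 47 1 32 _ _], head=0, tail=4, size=4
write(74): buf=[21 47 1 32 74 _], head=0, tail=5, size=5
read(): buf=[_ 47 1 32 74 _], head=1, tail=5, size=4
write(31): buf=[_ 47 1 32 74 31], head=1, tail=0, size=5

Answer: _ 47 1 32 74 31
1
0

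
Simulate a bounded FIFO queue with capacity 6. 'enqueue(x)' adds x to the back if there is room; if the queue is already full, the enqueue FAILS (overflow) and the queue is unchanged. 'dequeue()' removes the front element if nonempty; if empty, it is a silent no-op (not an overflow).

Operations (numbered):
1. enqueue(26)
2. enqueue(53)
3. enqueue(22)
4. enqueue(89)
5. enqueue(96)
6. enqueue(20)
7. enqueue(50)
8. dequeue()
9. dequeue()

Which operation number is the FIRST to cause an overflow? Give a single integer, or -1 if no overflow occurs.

1. enqueue(26): size=1
2. enqueue(53): size=2
3. enqueue(22): size=3
4. enqueue(89): size=4
5. enqueue(96): size=5
6. enqueue(20): size=6
7. enqueue(50): size=6=cap → OVERFLOW (fail)
8. dequeue(): size=5
9. dequeue(): size=4

Answer: 7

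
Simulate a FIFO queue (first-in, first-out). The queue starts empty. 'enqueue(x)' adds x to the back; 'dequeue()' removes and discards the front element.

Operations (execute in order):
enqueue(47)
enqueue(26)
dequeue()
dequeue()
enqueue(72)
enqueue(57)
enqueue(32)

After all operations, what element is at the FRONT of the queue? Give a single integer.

enqueue(47): queue = [47]
enqueue(26): queue = [47, 26]
dequeue(): queue = [26]
dequeue(): queue = []
enqueue(72): queue = [72]
enqueue(57): queue = [72, 57]
enqueue(32): queue = [72, 57, 32]

Answer: 72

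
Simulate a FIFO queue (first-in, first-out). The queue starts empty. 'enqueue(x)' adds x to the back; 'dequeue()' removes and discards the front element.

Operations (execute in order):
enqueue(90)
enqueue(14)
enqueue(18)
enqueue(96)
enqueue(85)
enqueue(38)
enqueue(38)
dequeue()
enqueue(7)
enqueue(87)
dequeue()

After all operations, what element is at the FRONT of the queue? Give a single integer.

Answer: 18

Derivation:
enqueue(90): queue = [90]
enqueue(14): queue = [90, 14]
enqueue(18): queue = [90, 14, 18]
enqueue(96): queue = [90, 14, 18, 96]
enqueue(85): queue = [90, 14, 18, 96, 85]
enqueue(38): queue = [90, 14, 18, 96, 85, 38]
enqueue(38): queue = [90, 14, 18, 96, 85, 38, 38]
dequeue(): queue = [14, 18, 96, 85, 38, 38]
enqueue(7): queue = [14, 18, 96, 85, 38, 38, 7]
enqueue(87): queue = [14, 18, 96, 85, 38, 38, 7, 87]
dequeue(): queue = [18, 96, 85, 38, 38, 7, 87]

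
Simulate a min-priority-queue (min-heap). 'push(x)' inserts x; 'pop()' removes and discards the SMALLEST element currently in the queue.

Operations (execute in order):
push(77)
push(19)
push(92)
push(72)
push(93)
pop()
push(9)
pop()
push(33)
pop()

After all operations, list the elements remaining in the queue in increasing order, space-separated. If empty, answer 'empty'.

Answer: 72 77 92 93

Derivation:
push(77): heap contents = [77]
push(19): heap contents = [19, 77]
push(92): heap contents = [19, 77, 92]
push(72): heap contents = [19, 72, 77, 92]
push(93): heap contents = [19, 72, 77, 92, 93]
pop() → 19: heap contents = [72, 77, 92, 93]
push(9): heap contents = [9, 72, 77, 92, 93]
pop() → 9: heap contents = [72, 77, 92, 93]
push(33): heap contents = [33, 72, 77, 92, 93]
pop() → 33: heap contents = [72, 77, 92, 93]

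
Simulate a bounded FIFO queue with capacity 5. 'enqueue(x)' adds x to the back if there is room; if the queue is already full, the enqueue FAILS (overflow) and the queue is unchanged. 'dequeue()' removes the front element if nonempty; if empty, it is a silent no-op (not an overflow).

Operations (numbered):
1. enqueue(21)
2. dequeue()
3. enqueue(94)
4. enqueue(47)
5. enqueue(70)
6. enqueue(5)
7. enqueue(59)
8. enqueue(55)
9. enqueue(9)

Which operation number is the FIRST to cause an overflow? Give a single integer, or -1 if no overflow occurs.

Answer: 8

Derivation:
1. enqueue(21): size=1
2. dequeue(): size=0
3. enqueue(94): size=1
4. enqueue(47): size=2
5. enqueue(70): size=3
6. enqueue(5): size=4
7. enqueue(59): size=5
8. enqueue(55): size=5=cap → OVERFLOW (fail)
9. enqueue(9): size=5=cap → OVERFLOW (fail)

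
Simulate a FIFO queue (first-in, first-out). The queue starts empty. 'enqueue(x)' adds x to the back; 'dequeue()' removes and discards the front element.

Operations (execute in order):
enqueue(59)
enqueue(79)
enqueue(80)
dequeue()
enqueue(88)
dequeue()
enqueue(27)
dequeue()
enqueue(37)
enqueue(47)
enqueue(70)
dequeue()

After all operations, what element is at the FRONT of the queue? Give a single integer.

enqueue(59): queue = [59]
enqueue(79): queue = [59, 79]
enqueue(80): queue = [59, 79, 80]
dequeue(): queue = [79, 80]
enqueue(88): queue = [79, 80, 88]
dequeue(): queue = [80, 88]
enqueue(27): queue = [80, 88, 27]
dequeue(): queue = [88, 27]
enqueue(37): queue = [88, 27, 37]
enqueue(47): queue = [88, 27, 37, 47]
enqueue(70): queue = [88, 27, 37, 47, 70]
dequeue(): queue = [27, 37, 47, 70]

Answer: 27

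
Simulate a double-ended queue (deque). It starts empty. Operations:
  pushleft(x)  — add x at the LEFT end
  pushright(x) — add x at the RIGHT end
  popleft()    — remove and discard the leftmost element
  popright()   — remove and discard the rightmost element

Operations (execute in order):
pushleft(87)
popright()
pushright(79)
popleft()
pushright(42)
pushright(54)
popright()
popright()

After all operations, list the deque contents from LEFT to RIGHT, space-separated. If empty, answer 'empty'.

pushleft(87): [87]
popright(): []
pushright(79): [79]
popleft(): []
pushright(42): [42]
pushright(54): [42, 54]
popright(): [42]
popright(): []

Answer: empty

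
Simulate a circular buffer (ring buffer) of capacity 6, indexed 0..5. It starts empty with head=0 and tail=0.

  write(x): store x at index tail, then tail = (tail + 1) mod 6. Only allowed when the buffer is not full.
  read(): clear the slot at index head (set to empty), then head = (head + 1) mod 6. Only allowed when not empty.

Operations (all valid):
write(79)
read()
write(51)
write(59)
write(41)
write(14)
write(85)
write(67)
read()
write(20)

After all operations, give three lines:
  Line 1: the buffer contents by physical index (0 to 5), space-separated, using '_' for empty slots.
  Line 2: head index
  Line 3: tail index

Answer: 67 20 59 41 14 85
2
2

Derivation:
write(79): buf=[79 _ _ _ _ _], head=0, tail=1, size=1
read(): buf=[_ _ _ _ _ _], head=1, tail=1, size=0
write(51): buf=[_ 51 _ _ _ _], head=1, tail=2, size=1
write(59): buf=[_ 51 59 _ _ _], head=1, tail=3, size=2
write(41): buf=[_ 51 59 41 _ _], head=1, tail=4, size=3
write(14): buf=[_ 51 59 41 14 _], head=1, tail=5, size=4
write(85): buf=[_ 51 59 41 14 85], head=1, tail=0, size=5
write(67): buf=[67 51 59 41 14 85], head=1, tail=1, size=6
read(): buf=[67 _ 59 41 14 85], head=2, tail=1, size=5
write(20): buf=[67 20 59 41 14 85], head=2, tail=2, size=6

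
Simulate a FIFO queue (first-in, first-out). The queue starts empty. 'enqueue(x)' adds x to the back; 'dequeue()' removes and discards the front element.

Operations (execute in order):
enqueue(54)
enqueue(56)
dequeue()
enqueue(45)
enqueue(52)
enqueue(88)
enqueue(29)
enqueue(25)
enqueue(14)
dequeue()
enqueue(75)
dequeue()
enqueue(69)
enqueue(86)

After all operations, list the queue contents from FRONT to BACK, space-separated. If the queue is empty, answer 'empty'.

Answer: 52 88 29 25 14 75 69 86

Derivation:
enqueue(54): [54]
enqueue(56): [54, 56]
dequeue(): [56]
enqueue(45): [56, 45]
enqueue(52): [56, 45, 52]
enqueue(88): [56, 45, 52, 88]
enqueue(29): [56, 45, 52, 88, 29]
enqueue(25): [56, 45, 52, 88, 29, 25]
enqueue(14): [56, 45, 52, 88, 29, 25, 14]
dequeue(): [45, 52, 88, 29, 25, 14]
enqueue(75): [45, 52, 88, 29, 25, 14, 75]
dequeue(): [52, 88, 29, 25, 14, 75]
enqueue(69): [52, 88, 29, 25, 14, 75, 69]
enqueue(86): [52, 88, 29, 25, 14, 75, 69, 86]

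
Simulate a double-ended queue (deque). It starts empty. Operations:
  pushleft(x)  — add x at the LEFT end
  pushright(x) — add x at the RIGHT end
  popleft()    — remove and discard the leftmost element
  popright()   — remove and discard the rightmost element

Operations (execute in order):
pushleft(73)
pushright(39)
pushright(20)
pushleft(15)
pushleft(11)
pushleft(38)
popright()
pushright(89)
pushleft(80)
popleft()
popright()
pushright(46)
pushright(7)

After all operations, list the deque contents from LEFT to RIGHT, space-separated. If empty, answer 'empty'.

pushleft(73): [73]
pushright(39): [73, 39]
pushright(20): [73, 39, 20]
pushleft(15): [15, 73, 39, 20]
pushleft(11): [11, 15, 73, 39, 20]
pushleft(38): [38, 11, 15, 73, 39, 20]
popright(): [38, 11, 15, 73, 39]
pushright(89): [38, 11, 15, 73, 39, 89]
pushleft(80): [80, 38, 11, 15, 73, 39, 89]
popleft(): [38, 11, 15, 73, 39, 89]
popright(): [38, 11, 15, 73, 39]
pushright(46): [38, 11, 15, 73, 39, 46]
pushright(7): [38, 11, 15, 73, 39, 46, 7]

Answer: 38 11 15 73 39 46 7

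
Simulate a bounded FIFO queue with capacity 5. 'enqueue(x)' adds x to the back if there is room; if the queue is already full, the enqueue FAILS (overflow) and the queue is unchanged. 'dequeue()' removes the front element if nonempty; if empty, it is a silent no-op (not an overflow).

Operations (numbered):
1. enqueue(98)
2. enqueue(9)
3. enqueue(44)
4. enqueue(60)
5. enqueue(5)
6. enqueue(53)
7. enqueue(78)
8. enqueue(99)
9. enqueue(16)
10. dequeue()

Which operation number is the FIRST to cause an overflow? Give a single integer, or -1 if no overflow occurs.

1. enqueue(98): size=1
2. enqueue(9): size=2
3. enqueue(44): size=3
4. enqueue(60): size=4
5. enqueue(5): size=5
6. enqueue(53): size=5=cap → OVERFLOW (fail)
7. enqueue(78): size=5=cap → OVERFLOW (fail)
8. enqueue(99): size=5=cap → OVERFLOW (fail)
9. enqueue(16): size=5=cap → OVERFLOW (fail)
10. dequeue(): size=4

Answer: 6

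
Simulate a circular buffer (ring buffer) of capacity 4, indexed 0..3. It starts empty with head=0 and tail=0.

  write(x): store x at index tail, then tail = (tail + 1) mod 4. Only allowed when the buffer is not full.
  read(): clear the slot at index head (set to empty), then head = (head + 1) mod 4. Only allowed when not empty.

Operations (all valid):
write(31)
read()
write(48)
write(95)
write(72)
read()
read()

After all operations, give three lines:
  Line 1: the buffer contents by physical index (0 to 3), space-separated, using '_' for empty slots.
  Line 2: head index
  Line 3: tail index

Answer: _ _ _ 72
3
0

Derivation:
write(31): buf=[31 _ _ _], head=0, tail=1, size=1
read(): buf=[_ _ _ _], head=1, tail=1, size=0
write(48): buf=[_ 48 _ _], head=1, tail=2, size=1
write(95): buf=[_ 48 95 _], head=1, tail=3, size=2
write(72): buf=[_ 48 95 72], head=1, tail=0, size=3
read(): buf=[_ _ 95 72], head=2, tail=0, size=2
read(): buf=[_ _ _ 72], head=3, tail=0, size=1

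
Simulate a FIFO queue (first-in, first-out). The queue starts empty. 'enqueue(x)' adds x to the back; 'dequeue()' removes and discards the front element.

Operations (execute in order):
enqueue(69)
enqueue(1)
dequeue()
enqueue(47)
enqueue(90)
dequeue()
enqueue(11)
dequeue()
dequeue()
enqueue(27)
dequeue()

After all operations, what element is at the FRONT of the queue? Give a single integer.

Answer: 27

Derivation:
enqueue(69): queue = [69]
enqueue(1): queue = [69, 1]
dequeue(): queue = [1]
enqueue(47): queue = [1, 47]
enqueue(90): queue = [1, 47, 90]
dequeue(): queue = [47, 90]
enqueue(11): queue = [47, 90, 11]
dequeue(): queue = [90, 11]
dequeue(): queue = [11]
enqueue(27): queue = [11, 27]
dequeue(): queue = [27]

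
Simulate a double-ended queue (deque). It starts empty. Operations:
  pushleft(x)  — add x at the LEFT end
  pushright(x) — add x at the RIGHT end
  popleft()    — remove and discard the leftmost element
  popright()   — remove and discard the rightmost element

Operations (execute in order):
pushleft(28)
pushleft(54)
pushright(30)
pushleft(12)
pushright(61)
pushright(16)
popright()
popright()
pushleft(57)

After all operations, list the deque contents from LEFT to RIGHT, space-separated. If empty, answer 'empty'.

pushleft(28): [28]
pushleft(54): [54, 28]
pushright(30): [54, 28, 30]
pushleft(12): [12, 54, 28, 30]
pushright(61): [12, 54, 28, 30, 61]
pushright(16): [12, 54, 28, 30, 61, 16]
popright(): [12, 54, 28, 30, 61]
popright(): [12, 54, 28, 30]
pushleft(57): [57, 12, 54, 28, 30]

Answer: 57 12 54 28 30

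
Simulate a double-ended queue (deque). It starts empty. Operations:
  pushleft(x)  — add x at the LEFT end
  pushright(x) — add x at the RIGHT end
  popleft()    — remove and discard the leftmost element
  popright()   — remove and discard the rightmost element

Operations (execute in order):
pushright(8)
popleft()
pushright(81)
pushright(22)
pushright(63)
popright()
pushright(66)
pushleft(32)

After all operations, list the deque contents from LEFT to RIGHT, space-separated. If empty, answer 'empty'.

Answer: 32 81 22 66

Derivation:
pushright(8): [8]
popleft(): []
pushright(81): [81]
pushright(22): [81, 22]
pushright(63): [81, 22, 63]
popright(): [81, 22]
pushright(66): [81, 22, 66]
pushleft(32): [32, 81, 22, 66]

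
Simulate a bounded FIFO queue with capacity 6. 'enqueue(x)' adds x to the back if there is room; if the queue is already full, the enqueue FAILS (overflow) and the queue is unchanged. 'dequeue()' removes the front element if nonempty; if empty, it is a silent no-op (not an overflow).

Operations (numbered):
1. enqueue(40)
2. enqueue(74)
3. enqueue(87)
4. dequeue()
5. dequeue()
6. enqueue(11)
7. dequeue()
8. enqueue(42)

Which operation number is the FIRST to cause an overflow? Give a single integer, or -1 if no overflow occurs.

Answer: -1

Derivation:
1. enqueue(40): size=1
2. enqueue(74): size=2
3. enqueue(87): size=3
4. dequeue(): size=2
5. dequeue(): size=1
6. enqueue(11): size=2
7. dequeue(): size=1
8. enqueue(42): size=2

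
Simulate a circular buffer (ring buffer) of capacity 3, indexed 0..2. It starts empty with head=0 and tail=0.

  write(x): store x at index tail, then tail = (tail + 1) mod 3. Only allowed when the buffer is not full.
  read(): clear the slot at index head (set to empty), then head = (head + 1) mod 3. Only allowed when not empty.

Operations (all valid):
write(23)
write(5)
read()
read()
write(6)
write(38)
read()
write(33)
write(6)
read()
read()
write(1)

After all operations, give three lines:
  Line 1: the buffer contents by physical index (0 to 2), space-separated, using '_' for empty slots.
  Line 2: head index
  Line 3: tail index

write(23): buf=[23 _ _], head=0, tail=1, size=1
write(5): buf=[23 5 _], head=0, tail=2, size=2
read(): buf=[_ 5 _], head=1, tail=2, size=1
read(): buf=[_ _ _], head=2, tail=2, size=0
write(6): buf=[_ _ 6], head=2, tail=0, size=1
write(38): buf=[38 _ 6], head=2, tail=1, size=2
read(): buf=[38 _ _], head=0, tail=1, size=1
write(33): buf=[38 33 _], head=0, tail=2, size=2
write(6): buf=[38 33 6], head=0, tail=0, size=3
read(): buf=[_ 33 6], head=1, tail=0, size=2
read(): buf=[_ _ 6], head=2, tail=0, size=1
write(1): buf=[1 _ 6], head=2, tail=1, size=2

Answer: 1 _ 6
2
1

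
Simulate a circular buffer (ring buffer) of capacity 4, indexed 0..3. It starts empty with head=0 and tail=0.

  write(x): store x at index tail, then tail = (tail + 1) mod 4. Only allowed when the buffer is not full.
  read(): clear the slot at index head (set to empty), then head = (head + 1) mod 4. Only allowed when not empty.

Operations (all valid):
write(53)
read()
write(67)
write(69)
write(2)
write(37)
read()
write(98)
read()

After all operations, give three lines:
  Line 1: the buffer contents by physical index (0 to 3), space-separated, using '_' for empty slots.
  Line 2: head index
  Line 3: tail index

Answer: 37 98 _ 2
3
2

Derivation:
write(53): buf=[53 _ _ _], head=0, tail=1, size=1
read(): buf=[_ _ _ _], head=1, tail=1, size=0
write(67): buf=[_ 67 _ _], head=1, tail=2, size=1
write(69): buf=[_ 67 69 _], head=1, tail=3, size=2
write(2): buf=[_ 67 69 2], head=1, tail=0, size=3
write(37): buf=[37 67 69 2], head=1, tail=1, size=4
read(): buf=[37 _ 69 2], head=2, tail=1, size=3
write(98): buf=[37 98 69 2], head=2, tail=2, size=4
read(): buf=[37 98 _ 2], head=3, tail=2, size=3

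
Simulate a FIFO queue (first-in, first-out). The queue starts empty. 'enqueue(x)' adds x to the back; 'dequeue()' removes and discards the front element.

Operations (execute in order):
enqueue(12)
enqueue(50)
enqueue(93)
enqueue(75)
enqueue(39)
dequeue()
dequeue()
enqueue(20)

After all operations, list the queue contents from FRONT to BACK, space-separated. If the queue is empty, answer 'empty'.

Answer: 93 75 39 20

Derivation:
enqueue(12): [12]
enqueue(50): [12, 50]
enqueue(93): [12, 50, 93]
enqueue(75): [12, 50, 93, 75]
enqueue(39): [12, 50, 93, 75, 39]
dequeue(): [50, 93, 75, 39]
dequeue(): [93, 75, 39]
enqueue(20): [93, 75, 39, 20]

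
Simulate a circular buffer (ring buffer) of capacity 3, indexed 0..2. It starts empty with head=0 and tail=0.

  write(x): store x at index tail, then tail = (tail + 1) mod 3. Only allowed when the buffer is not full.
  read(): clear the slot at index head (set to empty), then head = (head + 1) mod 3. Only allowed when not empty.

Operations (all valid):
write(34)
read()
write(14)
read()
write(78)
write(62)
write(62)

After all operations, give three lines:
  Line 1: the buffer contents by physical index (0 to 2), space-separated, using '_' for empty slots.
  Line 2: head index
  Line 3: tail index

Answer: 62 62 78
2
2

Derivation:
write(34): buf=[34 _ _], head=0, tail=1, size=1
read(): buf=[_ _ _], head=1, tail=1, size=0
write(14): buf=[_ 14 _], head=1, tail=2, size=1
read(): buf=[_ _ _], head=2, tail=2, size=0
write(78): buf=[_ _ 78], head=2, tail=0, size=1
write(62): buf=[62 _ 78], head=2, tail=1, size=2
write(62): buf=[62 62 78], head=2, tail=2, size=3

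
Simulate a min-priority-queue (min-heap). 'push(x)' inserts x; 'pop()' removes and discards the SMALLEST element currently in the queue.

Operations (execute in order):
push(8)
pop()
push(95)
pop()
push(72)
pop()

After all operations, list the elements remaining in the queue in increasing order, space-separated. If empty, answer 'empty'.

Answer: empty

Derivation:
push(8): heap contents = [8]
pop() → 8: heap contents = []
push(95): heap contents = [95]
pop() → 95: heap contents = []
push(72): heap contents = [72]
pop() → 72: heap contents = []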